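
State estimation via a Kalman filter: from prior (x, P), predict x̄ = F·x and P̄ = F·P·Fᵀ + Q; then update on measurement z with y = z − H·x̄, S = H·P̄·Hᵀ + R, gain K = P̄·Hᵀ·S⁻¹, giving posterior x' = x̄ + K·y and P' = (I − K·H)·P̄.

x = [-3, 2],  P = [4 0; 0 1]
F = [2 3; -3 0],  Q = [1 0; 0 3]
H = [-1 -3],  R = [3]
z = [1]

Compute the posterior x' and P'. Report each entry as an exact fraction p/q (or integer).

x' = [322/59, -120/59]
P' = [1005/59 -693/118; -693/118 555/236]

x̄ = F·x = [0, 9]
P̄ = F·P·Fᵀ + Q = [26 -24; -24 39]
y = z − H·x̄ = [28]
S = H·P̄·Hᵀ + R = [236]
K = P̄·Hᵀ·S⁻¹ = [23/118; -93/236]
x' = x̄ + K·y = [322/59, -120/59]
P' = (I − K·H)·P̄ = [1005/59 -693/118; -693/118 555/236]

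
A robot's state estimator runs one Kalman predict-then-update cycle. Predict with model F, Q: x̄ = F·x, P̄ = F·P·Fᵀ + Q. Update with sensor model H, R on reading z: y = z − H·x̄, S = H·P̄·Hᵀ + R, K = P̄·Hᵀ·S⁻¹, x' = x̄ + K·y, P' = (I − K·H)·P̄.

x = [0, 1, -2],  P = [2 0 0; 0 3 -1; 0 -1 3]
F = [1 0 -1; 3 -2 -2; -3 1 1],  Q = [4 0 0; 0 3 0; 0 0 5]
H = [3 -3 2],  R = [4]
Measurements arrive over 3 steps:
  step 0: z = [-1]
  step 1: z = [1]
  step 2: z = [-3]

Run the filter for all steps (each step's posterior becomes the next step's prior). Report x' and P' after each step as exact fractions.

step 0: x' = [1105/562, 991/562, -227/281], P' = [4697/562 3093/562 -1222/281; 3093/562 3105/562 -124/281; -1222/281 -124/281 1755/281]
step 1: x' = [363341/345658, -69505/345658, -242302/172829], P' = [1727981/172829 925038/172829 -2490819/345658; 925038/172829 975177/172829 -48917/345658; -2490819/345658 -48917/345658 3831371/345658]
step 2: x' = [326397641/1376216066, 1309277079/1376216066, -307606827/688108033], P' = [13883003675/1376216066 7481480967/1376216066 -4968406995/688108033; 7481480967/1376216066 8043216795/1376216066 13079113/688108033; -4968406995/688108033 13079113/688108033 7797517872/688108033]

step 0: x̄ = F·x = [2, 2, -1]
step 0: P̄ = F·P·Fᵀ + Q = [9 10 -8; 10 37 -26; -8 -26 27]
step 0: y = z − H·x̄ = [1]
step 0: S = H·P̄·Hᵀ + R = [562]
step 0: K = P̄·Hᵀ·S⁻¹ = [-19/562; -133/562; 54/281]
step 0: x' = x̄ + K·y = [1105/562, 991/562, -227/281]
step 0: P' = (I − K·H)·P̄ = [4697/562 3093/562 -1222/281; 3093/562 3105/562 -124/281; -1222/281 -124/281 1755/281]
step 1: x̄ = F·x = [1559/562, 2241/562, -1389/281]
step 1: P̄ = F·P·Fᵀ + Q = [15343/562 26649/562 -12018/281; 26649/562 60647/562 -24335/281; -12018/281 -24335/281 23654/281]
step 1: y = z − H·x̄ = [4082/281]
step 1: S = H·P̄·Hᵀ + R = [345658/281]
step 1: K = P̄·Hᵀ·S⁻¹ = [-40995/345658; -99667/345658; 84259/345658]
step 1: x' = x̄ + K·y = [363341/345658, -69505/345658, -242302/172829]
step 1: P' = (I − K·H)·P̄ = [1727981/172829 925038/172829 -2490819/345658; 925038/172829 975177/172829 -48917/345658; -2490819/345658 -48917/345658 3831371/345658]
step 2: x̄ = F·x = [847945/345658, 2198241/345658, -822066/172829]
step 2: P̄ = F·P·Fᵀ + Q = [13651603/345658 26686737/345658 -11131770/172829; 26686737/345658 31282556/172829 -48238127/345658; -11131770/172829 -48238127/345658 42360297/345658]
step 2: y = z − H·x̄ = [3151089/172829]
step 2: S = H·P̄·Hᵀ + R = [688108033/345658]
step 2: K = P̄·Hᵀ·S⁻¹ = [-83632482/688108033; -204111379/688108033; 162644355/688108033]
step 2: x' = x̄ + K·y = [326397641/1376216066, 1309277079/1376216066, -307606827/688108033]
step 2: P' = (I − K·H)·P̄ = [13883003675/1376216066 7481480967/1376216066 -4968406995/688108033; 7481480967/1376216066 8043216795/1376216066 13079113/688108033; -4968406995/688108033 13079113/688108033 7797517872/688108033]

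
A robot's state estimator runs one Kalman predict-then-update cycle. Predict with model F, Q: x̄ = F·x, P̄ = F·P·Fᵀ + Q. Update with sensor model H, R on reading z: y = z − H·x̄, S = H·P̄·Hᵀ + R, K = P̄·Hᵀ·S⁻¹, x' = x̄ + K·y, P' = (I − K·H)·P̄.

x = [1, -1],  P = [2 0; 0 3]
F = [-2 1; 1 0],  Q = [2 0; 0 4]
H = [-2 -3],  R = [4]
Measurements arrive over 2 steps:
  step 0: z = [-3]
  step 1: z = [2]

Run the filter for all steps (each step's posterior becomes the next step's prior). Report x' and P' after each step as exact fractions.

step 0: x̄ = F·x = [-3, 1]
step 0: P̄ = F·P·Fᵀ + Q = [13 -4; -4 6]
step 0: y = z − H·x̄ = [-6]
step 0: S = H·P̄·Hᵀ + R = [62]
step 0: K = P̄·Hᵀ·S⁻¹ = [-7/31; -5/31]
step 0: x' = x̄ + K·y = [-51/31, 61/31]
step 0: P' = (I − K·H)·P̄ = [305/31 -194/31; -194/31 136/31]
step 1: x̄ = F·x = [163/31, -51/31]
step 1: P̄ = F·P·Fᵀ + Q = [2194/31 -804/31; -804/31 429/31]
step 1: y = z − H·x̄ = [235/31]
step 1: S = H·P̄·Hᵀ + R = [3113/31]
step 1: K = P̄·Hᵀ·S⁻¹ = [-1976/3113; 321/3113]
step 1: x' = x̄ + K·y = [1389/3113, -2688/3113]
step 1: P' = (I − K·H)·P̄ = [94366/3113 -60276/3113; -60276/3113 39756/3113]

step 0: x' = [-51/31, 61/31], P' = [305/31 -194/31; -194/31 136/31]
step 1: x' = [1389/3113, -2688/3113], P' = [94366/3113 -60276/3113; -60276/3113 39756/3113]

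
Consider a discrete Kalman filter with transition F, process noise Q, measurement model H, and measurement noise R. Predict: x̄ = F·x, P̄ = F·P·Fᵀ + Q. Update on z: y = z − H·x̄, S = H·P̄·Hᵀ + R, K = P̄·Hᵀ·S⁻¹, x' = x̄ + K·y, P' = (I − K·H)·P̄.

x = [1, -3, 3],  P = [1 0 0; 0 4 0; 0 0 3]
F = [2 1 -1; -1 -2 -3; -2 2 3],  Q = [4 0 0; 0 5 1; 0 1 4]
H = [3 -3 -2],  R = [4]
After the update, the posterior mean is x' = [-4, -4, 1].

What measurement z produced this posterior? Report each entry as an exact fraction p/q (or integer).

z = [-2]

x̄ = F·x = [-4, -4, 1]
P̄ = F·P·Fᵀ + Q = [15 -1 -5; -1 49 -40; -5 -40 51]
S = H·P̄·Hᵀ + R = [382]
K = P̄·Hᵀ·S⁻¹ = [29/191; -35/191; 3/382]
x' − x̄ = [0, 0, 0] = K·y
y = (KᵀK)⁻¹·Kᵀ·(x' − x̄) = [0]
z = y + H·x̄ = [0] + [-2] = [-2]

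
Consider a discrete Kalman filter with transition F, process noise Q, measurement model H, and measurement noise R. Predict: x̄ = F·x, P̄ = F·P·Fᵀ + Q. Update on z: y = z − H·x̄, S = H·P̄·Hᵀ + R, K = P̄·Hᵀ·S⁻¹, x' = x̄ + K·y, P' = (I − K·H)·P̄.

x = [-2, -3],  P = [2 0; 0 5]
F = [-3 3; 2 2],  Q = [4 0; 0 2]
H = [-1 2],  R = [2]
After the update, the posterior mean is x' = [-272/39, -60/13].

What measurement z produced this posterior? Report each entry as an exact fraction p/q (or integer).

x̄ = F·x = [-3, -10]
P̄ = F·P·Fᵀ + Q = [67 18; 18 30]
S = H·P̄·Hᵀ + R = [117]
K = P̄·Hᵀ·S⁻¹ = [-31/117; 14/39]
x' − x̄ = [-155/39, 70/13] = K·y
y = (KᵀK)⁻¹·Kᵀ·(x' − x̄) = [15]
z = y + H·x̄ = [15] + [-17] = [-2]

z = [-2]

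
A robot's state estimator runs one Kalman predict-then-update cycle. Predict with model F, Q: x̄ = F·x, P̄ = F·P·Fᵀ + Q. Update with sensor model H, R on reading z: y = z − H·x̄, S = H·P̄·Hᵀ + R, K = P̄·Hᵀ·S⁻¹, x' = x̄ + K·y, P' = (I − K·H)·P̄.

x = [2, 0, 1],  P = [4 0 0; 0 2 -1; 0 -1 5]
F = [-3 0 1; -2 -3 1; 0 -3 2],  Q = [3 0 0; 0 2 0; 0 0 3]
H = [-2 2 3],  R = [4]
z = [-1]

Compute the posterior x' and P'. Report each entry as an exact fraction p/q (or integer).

x' = [-4550/877, -4182/877, -523/877]
P' = [38363/877 25949/877 8296/877; 25949/877 21338/877 3262/877; 8296/877 3262/877 3632/877]

x̄ = F·x = [-5, -3, 2]
P̄ = F·P·Fᵀ + Q = [44 32 13; 32 47 37; 13 37 53]
y = z − H·x̄ = [-11]
S = H·P̄·Hᵀ + R = [877]
K = P̄·Hᵀ·S⁻¹ = [15/877; 141/877; 207/877]
x' = x̄ + K·y = [-4550/877, -4182/877, -523/877]
P' = (I − K·H)·P̄ = [38363/877 25949/877 8296/877; 25949/877 21338/877 3262/877; 8296/877 3262/877 3632/877]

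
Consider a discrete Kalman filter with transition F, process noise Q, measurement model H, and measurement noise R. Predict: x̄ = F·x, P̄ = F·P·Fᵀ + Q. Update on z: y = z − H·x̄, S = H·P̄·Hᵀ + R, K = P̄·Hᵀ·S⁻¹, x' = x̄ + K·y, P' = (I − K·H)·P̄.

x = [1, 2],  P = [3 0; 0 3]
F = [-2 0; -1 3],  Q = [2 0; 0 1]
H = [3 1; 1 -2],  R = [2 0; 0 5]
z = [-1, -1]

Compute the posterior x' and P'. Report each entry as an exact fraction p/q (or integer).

x̄ = F·x = [-2, 5]
P̄ = F·P·Fᵀ + Q = [14 6; 6 31]
y = z − H·x̄ = [0, 11]
S = H·P̄·Hᵀ + R = [195 -50; -50 119]
K = P̄·Hᵀ·S⁻¹ = [5812/20705 558/4141; 3031/20705 -1694/4141]
x' = x̄ + K·y = [-2144/4141, 2071/4141]
P' = (I − K·H)·P̄ = [5314/20705 -4318/20705; -4318/20705 19016/20705]

x' = [-2144/4141, 2071/4141]
P' = [5314/20705 -4318/20705; -4318/20705 19016/20705]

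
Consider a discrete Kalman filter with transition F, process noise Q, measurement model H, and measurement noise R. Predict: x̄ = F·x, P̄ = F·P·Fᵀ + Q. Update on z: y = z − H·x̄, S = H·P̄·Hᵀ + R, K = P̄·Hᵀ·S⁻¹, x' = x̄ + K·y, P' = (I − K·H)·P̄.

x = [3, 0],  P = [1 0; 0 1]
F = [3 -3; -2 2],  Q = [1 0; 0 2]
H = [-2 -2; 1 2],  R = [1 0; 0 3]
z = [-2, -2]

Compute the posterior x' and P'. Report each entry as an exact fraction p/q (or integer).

x̄ = F·x = [9, -6]
P̄ = F·P·Fᵀ + Q = [19 -12; -12 10]
y = z − H·x̄ = [4, 1]
S = H·P̄·Hᵀ + R = [21 -6; -6 14]
K = P̄·Hᵀ·S⁻¹ = [-113/129 -63/86; 52/129 32/43]
x' = x̄ + K·y = [1229/258, -470/129]
P' = (I − K·H)·P̄ = [793/258 -340/129; -340/129 314/129]

x' = [1229/258, -470/129]
P' = [793/258 -340/129; -340/129 314/129]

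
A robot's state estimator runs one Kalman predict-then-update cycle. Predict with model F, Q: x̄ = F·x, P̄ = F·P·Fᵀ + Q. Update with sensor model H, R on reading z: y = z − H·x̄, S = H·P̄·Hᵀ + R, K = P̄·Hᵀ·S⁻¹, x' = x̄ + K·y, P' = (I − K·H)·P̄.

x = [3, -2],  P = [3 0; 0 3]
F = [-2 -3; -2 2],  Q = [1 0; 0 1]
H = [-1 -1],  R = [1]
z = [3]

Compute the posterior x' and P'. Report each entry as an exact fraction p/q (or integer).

x' = [119/27, -407/54]
P' = [502/27 -485/27; -485/27 989/54]

x̄ = F·x = [0, -10]
P̄ = F·P·Fᵀ + Q = [40 -6; -6 25]
y = z − H·x̄ = [-7]
S = H·P̄·Hᵀ + R = [54]
K = P̄·Hᵀ·S⁻¹ = [-17/27; -19/54]
x' = x̄ + K·y = [119/27, -407/54]
P' = (I − K·H)·P̄ = [502/27 -485/27; -485/27 989/54]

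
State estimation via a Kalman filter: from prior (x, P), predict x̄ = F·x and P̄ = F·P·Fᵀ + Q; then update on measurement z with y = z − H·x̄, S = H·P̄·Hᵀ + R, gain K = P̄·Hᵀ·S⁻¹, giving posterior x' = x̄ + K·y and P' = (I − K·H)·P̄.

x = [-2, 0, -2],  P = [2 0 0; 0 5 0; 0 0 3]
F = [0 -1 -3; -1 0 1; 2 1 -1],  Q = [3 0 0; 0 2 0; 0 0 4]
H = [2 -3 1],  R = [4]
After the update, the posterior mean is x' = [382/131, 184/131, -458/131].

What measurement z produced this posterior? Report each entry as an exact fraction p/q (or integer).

z = [-2]

x̄ = F·x = [6, 0, -2]
P̄ = F·P·Fᵀ + Q = [35 -9 4; -9 7 -7; 4 -7 20]
S = H·P̄·Hᵀ + R = [393]
K = P̄·Hᵀ·S⁻¹ = [101/393; -46/393; 49/393]
x' − x̄ = [-404/131, 184/131, -196/131] = K·y
y = (KᵀK)⁻¹·Kᵀ·(x' − x̄) = [-12]
z = y + H·x̄ = [-12] + [10] = [-2]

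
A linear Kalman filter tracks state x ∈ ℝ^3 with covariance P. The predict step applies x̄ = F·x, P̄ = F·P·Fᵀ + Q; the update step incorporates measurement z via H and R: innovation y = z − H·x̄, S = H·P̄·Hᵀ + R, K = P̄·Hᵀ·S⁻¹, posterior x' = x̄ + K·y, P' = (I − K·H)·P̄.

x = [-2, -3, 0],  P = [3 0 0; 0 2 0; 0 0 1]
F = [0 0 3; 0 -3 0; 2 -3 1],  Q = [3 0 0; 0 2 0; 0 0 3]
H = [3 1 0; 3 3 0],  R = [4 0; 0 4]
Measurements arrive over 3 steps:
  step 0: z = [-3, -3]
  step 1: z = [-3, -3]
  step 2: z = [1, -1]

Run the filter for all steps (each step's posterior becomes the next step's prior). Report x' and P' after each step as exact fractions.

step 0: x̄ = F·x = [0, 9, 5]
step 0: P̄ = F·P·Fᵀ + Q = [12 0 3; 0 20 18; 3 18 34]
step 0: y = z − H·x̄ = [-12, -30]
step 0: S = H·P̄·Hᵀ + R = [132 168; 168 292]
step 0: K = P̄·Hᵀ·S⁻¹ = [93/215 -27/215; -53/129 19/43; -45/172 63/172]
step 0: x' = x̄ + K·y = [-306/215, 29/43, -245/86]
step 0: P' = (I − K·H)·P̄ = [204/215 -48/43 -33/43; -48/43 220/129 54/43; -33/43 54/43 1547/86]
step 1: x̄ = F·x = [-735/86, -87/43, -3319/430]
step 1: P̄ = F·P·Fᵀ + Q = [14181/86 -486/43 3273/86; -486/43 746/43 786/43; 3273/86 786/43 18457/430]
step 1: y = z − H·x̄ = [2121/86, 2469/86]
step 1: S = H·P̄·Hᵀ + R = [123633/86 120441/86; 120441/86 123905/86]
step 1: K = P̄·Hᵀ·S⁻¹ = [61069/131252 -915/6908; -1059095/2362536 18583/41448; -164345/393756 3613/6908]
step 1: x' = x̄ + K·y = [-57363/65626, -81745/393756, -983359/328130]
step 1: P' = (I − K·H)·P̄ = [33432/32813 -39227/32813 -38832/32813; -39227/32813 1059163/590634 185143/98439; -38832/32813 185143/98439 1609556/164065]
step 2: x̄ = F·x = [-2950077/328130, 81745/131252, -2705253/656260]
step 2: P̄ = F·P·Fᵀ + Q = [14978199/164065 -555429/32813 886563/164065; -555429/32813 1190415/65626 1159601/65626; 886563/164065 1159601/65626 10287697/328130]
step 2: y = z − H·x̄ = [17947997/656260, 15818027/656260]
step 2: S = H·P̄·Hᵀ + R = [243546437/328130 220812327/328130; 220812327/328130 224511557/328130]
step 2: K = P̄·Hᵀ·S⁻¹ = [4212982083/9022195498 -1201704777/9022195498; -4065773865/9022195498 4046738985/9022195498; -3839051893/9022195498 4688554425/9022195498]
step 2: x' = x̄ + K·y = [2570359554/4511097749, -4017823538/4511097749, -14587916992/4511097749]
step 2: P' = (I − K·H)·P̄ = [4613550342/4511097749 -5414686860/4511097749 -5401903368/4511097749; -5414686860/4511097749 8112512850/4511097749 8527606318/4511097749; -5401903368/4511097749 8527606318/4511097749 44197184885/4511097749]

step 0: x' = [-306/215, 29/43, -245/86], P' = [204/215 -48/43 -33/43; -48/43 220/129 54/43; -33/43 54/43 1547/86]
step 1: x' = [-57363/65626, -81745/393756, -983359/328130], P' = [33432/32813 -39227/32813 -38832/32813; -39227/32813 1059163/590634 185143/98439; -38832/32813 185143/98439 1609556/164065]
step 2: x' = [2570359554/4511097749, -4017823538/4511097749, -14587916992/4511097749], P' = [4613550342/4511097749 -5414686860/4511097749 -5401903368/4511097749; -5414686860/4511097749 8112512850/4511097749 8527606318/4511097749; -5401903368/4511097749 8527606318/4511097749 44197184885/4511097749]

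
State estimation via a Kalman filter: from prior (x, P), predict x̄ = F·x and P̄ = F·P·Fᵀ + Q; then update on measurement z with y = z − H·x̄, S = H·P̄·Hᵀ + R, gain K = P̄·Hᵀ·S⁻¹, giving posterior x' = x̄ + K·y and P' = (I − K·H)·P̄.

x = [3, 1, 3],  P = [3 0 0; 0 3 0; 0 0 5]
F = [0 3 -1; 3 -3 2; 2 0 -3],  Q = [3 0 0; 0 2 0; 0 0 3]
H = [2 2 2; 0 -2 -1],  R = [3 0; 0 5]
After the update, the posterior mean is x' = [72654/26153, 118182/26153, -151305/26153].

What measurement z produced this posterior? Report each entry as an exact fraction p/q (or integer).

z = [3, -3]

x̄ = F·x = [0, 12, -3]
P̄ = F·P·Fᵀ + Q = [35 -37 15; -37 76 -12; 15 -12 60]
S = H·P̄·Hᵀ + R = [415 -234; -234 321]
K = P̄·Hᵀ·S⁻¹ = [7384/26153 30569/78459; -5142/26153 -45464/78459; 10674/26153 4848/26153]
x' − x̄ = [72654/26153, -195654/26153, -72846/26153] = K·y
y = (KᵀK)⁻¹·Kᵀ·(x' − x̄) = [-15, 18]
z = y + H·x̄ = [-15, 18] + [18, -21] = [3, -3]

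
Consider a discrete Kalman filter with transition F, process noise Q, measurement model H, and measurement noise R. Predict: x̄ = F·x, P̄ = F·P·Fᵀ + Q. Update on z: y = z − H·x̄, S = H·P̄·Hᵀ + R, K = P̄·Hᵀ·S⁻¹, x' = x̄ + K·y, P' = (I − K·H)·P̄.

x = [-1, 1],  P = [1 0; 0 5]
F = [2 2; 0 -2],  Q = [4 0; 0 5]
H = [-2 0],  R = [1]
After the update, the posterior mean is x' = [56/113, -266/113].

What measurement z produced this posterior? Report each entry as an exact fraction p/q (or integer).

x̄ = F·x = [0, -2]
P̄ = F·P·Fᵀ + Q = [28 -20; -20 25]
S = H·P̄·Hᵀ + R = [113]
K = P̄·Hᵀ·S⁻¹ = [-56/113; 40/113]
x' − x̄ = [56/113, -40/113] = K·y
y = (KᵀK)⁻¹·Kᵀ·(x' − x̄) = [-1]
z = y + H·x̄ = [-1] + [0] = [-1]

z = [-1]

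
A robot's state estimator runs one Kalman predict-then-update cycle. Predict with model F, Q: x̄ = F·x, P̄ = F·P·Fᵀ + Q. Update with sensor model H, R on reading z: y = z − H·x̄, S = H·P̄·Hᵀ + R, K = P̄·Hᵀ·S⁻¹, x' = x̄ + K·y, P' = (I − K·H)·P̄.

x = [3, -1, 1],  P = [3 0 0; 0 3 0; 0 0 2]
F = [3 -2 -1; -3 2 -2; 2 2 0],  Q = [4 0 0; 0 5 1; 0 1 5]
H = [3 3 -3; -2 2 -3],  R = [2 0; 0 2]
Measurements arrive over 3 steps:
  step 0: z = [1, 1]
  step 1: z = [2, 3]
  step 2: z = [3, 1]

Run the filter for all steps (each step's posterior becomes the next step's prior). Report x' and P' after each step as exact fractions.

step 0: x' = [25247/48643, -243107/97286, -112342/48643], P' = [44837/48643 -182180/48643 -143746/48643; -182180/48643 1788623/97286 711955/48643; -143746/48643 711955/48643 572380/48643]
step 1: x' = [-4509771993/11814564386, 5657849739/5907282193, -556041004/5907282193], P' = [2417173142/5907282193 -6908982737/5907282193 -5297708710/5907282193; -6908982737/5907282193 32216152245/5907282193 25391913970/5907282193; -5297708710/5907282193 25391913970/5907282193 20683455626/5907282193]
step 2: x' = [12530800376287/450861860322026, 807161507504583/450861860322026, 183957264302721/225430930161013], P' = [91205598632177/225430930161013 -259582933958210/225430930161013 -198891795825106/225430930161013; -259582933958210/225430930161013 1213397330185464/225430930161013 956115767306570/225430930161013; -198891795825106/225430930161013 956115767306570/225430930161013 778959193654890/225430930161013]

step 0: x̄ = F·x = [10, -13, 4]
step 0: P̄ = F·P·Fᵀ + Q = [45 -35 6; -35 52 -5; 6 -5 29]
step 0: y = z − H·x̄ = [22, 59]
step 0: S = H·P̄·Hᵀ + R = [488 360; 360 1063]
step 0: K = P̄·Hᵀ·S⁻¹ = [19209/97286 -11398/48643; 1059/194572 8559/48643; -12513/97286 -2869/48643]
step 0: x' = x̄ + K·y = [25247/48643, -243107/97286, -112342/48643]
step 0: P' = (I − K·H)·P̄ = [44837/48643 -182180/48643 -143746/48643; -182180/48643 1788623/97286 711955/48643; -143746/48643 711955/48643 572380/48643]
step 1: x̄ = F·x = [431190/48643, -13452/6949, -192613/48643]
step 1: P̄ = F·P·Fᵀ + Q = [10644187/48643 -452433/6949 -4809002/48643; -452433/6949 182726/6949 206913/6949; -4809002/48643 206913/6949 2542369/48643]
step 1: y = z − H·x̄ = [-1491631/48643, 618798/48643]
step 1: S = H·P̄·Hᵀ + R = [133772468/48643 -40608168/48643; -40608168/48643 20919215/48643]
step 1: K = P̄·Hᵀ·S⁻¹ = [2417697345/11814564386 -1379592814/5907282193; -127116693/5907282193 1037264027/5907282193; -883875549/5907282193 -335560759/5907282193]
step 1: x' = x̄ + K·y = [-4509771993/11814564386, 5657849739/5907282193, -556041004/5907282193]
step 1: P' = (I − K·H)·P̄ = [2417173142/5907282193 -6908982737/5907282193 -5297708710/5907282193; -6908982737/5907282193 32216152245/5907282193 25391913970/5907282193; -5297708710/5907282193 25391913970/5907282193 20683455626/5907282193]
step 2: x̄ = F·x = [-35048632927/11814564386, 38384878951/11814564386, 6805927485/5907282193]
step 2: P̄ = F·P·Fᵀ + Q = [411193452640/5907282193 -125483094780/5907282193 -168367946122/5907282193; -125483094780/5907282193 79089377291/5907282193 53709996755/5907282193; -168367946122/5907282193 53709996755/5907282193 112797850617/5907282193]
step 2: y = z − H·x̄ = [33135259998/5907282193, -47108447230/5907282193]
step 2: S = H·P̄·Hᵀ + R = [5244688071884/5907282193 -1277989909500/5907282193; -1277989909500/5907282193 1327055983379/5907282193]
step 2: K = P̄·Hᵀ·S⁻¹ = [91543381497219/450861860322026 -52450838852728/225430930161013; -3452056618974/225430930161013 38806613183819/225430930161013; -32602833260139/225430930161013 -13431227350659/225430930161013]
step 2: x' = x̄ + K·y = [12530800376287/450861860322026, 807161507504583/450861860322026, 183957264302721/225430930161013]
step 2: P' = (I − K·H)·P̄ = [91205598632177/225430930161013 -259582933958210/225430930161013 -198891795825106/225430930161013; -259582933958210/225430930161013 1213397330185464/225430930161013 956115767306570/225430930161013; -198891795825106/225430930161013 956115767306570/225430930161013 778959193654890/225430930161013]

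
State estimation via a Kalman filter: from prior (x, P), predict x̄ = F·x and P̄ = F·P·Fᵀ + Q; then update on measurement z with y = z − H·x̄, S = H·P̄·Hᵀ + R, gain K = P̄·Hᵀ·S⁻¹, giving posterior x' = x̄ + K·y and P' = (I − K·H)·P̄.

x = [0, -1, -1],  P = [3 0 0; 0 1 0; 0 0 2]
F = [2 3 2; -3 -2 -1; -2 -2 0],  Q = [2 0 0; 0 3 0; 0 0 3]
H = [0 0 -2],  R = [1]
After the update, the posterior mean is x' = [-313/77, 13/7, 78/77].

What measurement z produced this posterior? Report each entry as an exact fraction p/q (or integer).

z = [-2]

x̄ = F·x = [-5, 3, 2]
P̄ = F·P·Fᵀ + Q = [31 -28 -18; -28 36 22; -18 22 19]
S = H·P̄·Hᵀ + R = [77]
K = P̄·Hᵀ·S⁻¹ = [36/77; -4/7; -38/77]
x' − x̄ = [72/77, -8/7, -76/77] = K·y
y = (KᵀK)⁻¹·Kᵀ·(x' − x̄) = [2]
z = y + H·x̄ = [2] + [-4] = [-2]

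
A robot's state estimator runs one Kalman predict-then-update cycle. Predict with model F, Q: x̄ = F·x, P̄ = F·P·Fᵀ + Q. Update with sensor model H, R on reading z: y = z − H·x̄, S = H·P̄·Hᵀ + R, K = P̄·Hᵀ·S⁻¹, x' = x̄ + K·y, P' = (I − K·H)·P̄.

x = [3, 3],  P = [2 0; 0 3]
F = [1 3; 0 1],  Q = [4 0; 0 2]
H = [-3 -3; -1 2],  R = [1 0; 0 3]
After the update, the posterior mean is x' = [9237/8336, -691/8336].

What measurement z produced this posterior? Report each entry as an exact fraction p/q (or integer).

z = [-3, -1]

x̄ = F·x = [12, 3]
P̄ = F·P·Fᵀ + Q = [33 9; 9 5]
S = H·P̄·Hᵀ + R = [505 42; 42 20]
K = P̄·Hᵀ·S⁻¹ = [-945/4168 -2283/8336; -441/4168 2269/8336]
x' − x̄ = [-90795/8336, -25699/8336] = K·y
y = (KᵀK)⁻¹·Kᵀ·(x' − x̄) = [42, 5]
z = y + H·x̄ = [42, 5] + [-45, -6] = [-3, -1]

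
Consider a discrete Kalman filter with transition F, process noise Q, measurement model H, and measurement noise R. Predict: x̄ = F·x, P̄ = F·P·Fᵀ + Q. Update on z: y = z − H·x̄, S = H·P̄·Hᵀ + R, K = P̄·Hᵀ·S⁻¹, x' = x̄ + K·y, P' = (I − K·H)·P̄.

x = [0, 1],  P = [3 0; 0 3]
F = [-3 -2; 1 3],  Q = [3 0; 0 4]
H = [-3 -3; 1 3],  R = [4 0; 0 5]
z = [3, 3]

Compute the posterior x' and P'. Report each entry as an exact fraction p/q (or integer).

x' = [-39863/13459, 26880/13459]
P' = [57459/26918 -40383/26918; -40383/26918 34931/26918]

x̄ = F·x = [-2, 3]
P̄ = F·P·Fᵀ + Q = [42 -27; -27 34]
y = z − H·x̄ = [6, -4]
S = H·P̄·Hᵀ + R = [202 -108; -108 191]
K = P̄·Hᵀ·S⁻¹ = [-12807/26918 -6369/13459; 4089/26918 6441/13459]
x' = x̄ + K·y = [-39863/13459, 26880/13459]
P' = (I − K·H)·P̄ = [57459/26918 -40383/26918; -40383/26918 34931/26918]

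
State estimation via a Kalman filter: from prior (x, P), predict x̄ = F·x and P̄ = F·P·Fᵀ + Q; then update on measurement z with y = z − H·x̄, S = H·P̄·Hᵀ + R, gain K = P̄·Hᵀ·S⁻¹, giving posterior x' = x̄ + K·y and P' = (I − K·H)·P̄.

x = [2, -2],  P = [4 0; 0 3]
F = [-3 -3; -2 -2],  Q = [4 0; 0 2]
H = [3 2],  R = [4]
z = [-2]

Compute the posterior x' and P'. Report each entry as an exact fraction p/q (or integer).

x̄ = F·x = [0, 0]
P̄ = F·P·Fᵀ + Q = [67 42; 42 30]
y = z − H·x̄ = [-2]
S = H·P̄·Hᵀ + R = [1231]
K = P̄·Hᵀ·S⁻¹ = [285/1231; 186/1231]
x' = x̄ + K·y = [-570/1231, -372/1231]
P' = (I − K·H)·P̄ = [1252/1231 -1308/1231; -1308/1231 2334/1231]

x' = [-570/1231, -372/1231]
P' = [1252/1231 -1308/1231; -1308/1231 2334/1231]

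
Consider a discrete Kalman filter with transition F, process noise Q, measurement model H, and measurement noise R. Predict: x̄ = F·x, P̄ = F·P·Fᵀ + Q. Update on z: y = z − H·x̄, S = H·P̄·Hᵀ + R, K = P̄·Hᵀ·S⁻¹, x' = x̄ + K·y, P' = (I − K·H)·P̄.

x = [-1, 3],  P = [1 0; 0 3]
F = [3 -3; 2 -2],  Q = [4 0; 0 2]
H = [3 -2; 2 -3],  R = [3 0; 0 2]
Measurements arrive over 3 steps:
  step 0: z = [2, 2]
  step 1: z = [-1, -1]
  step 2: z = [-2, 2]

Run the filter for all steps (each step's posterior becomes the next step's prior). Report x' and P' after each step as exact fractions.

step 0: x̄ = F·x = [-12, -8]
step 0: P̄ = F·P·Fᵀ + Q = [40 24; 24 18]
step 0: y = z − H·x̄ = [22, 2]
step 0: S = H·P̄·Hᵀ + R = [147 36; 36 36]
step 0: K = P̄·Hᵀ·S⁻¹ = [64/111 -118/333; 14/37 -121/222]
step 0: x' = x̄ + K·y = [-8/333, -85/111]
step 0: P' = (I − K·H)·P̄ = [440/333 124/111; 124/111 41/37]
step 1: x̄ = F·x = [247/111, 494/333]
step 1: P̄ = F·P·Fᵀ + Q = [213/37 130/111; 130/111 926/333]
step 1: y = z − H·x̄ = [-1568/333, -1]
step 1: S = H·P̄·Hᵀ + R = [17276/333 36; 36 36]
step 1: K = P̄·Hᵀ·S⁻¹ = [2307/5288 -10187/47592; 329/1322 -824/1983]
step 1: x' = x̄ + K·y = [18323/47592, 1442/1983]
step 1: P' = (I − K·H)·P̄ = [45523/47592 3095/3966; 3095/3966 527/661]
step 2: x̄ = F·x = [-16285/15864, -16285/23796]
step 2: P̄ = F·P·Fᵀ + Q = [30339/5288 9187/7932; 9187/7932 32983/11898]
step 2: y = z − H·x̄ = [-13759/47592, 2]
step 2: S = H·P̄·Hᵀ + R = [2466499/47592 36; 36 36]
step 2: K = P̄·Hᵀ·S⁻¹ = [328173/753187 -1447183/6778683; 187054/753187 -1875511/4519122]
step 2: x' = x̄ + K·y = [-10706825/6778683, -3584095/2259561]
step 2: P' = (I − K·H)·P̄ = [6474149/6778683 1760296/2259561; 1760296/2259561 599567/753187]

step 0: x' = [-8/333, -85/111], P' = [440/333 124/111; 124/111 41/37]
step 1: x' = [18323/47592, 1442/1983], P' = [45523/47592 3095/3966; 3095/3966 527/661]
step 2: x' = [-10706825/6778683, -3584095/2259561], P' = [6474149/6778683 1760296/2259561; 1760296/2259561 599567/753187]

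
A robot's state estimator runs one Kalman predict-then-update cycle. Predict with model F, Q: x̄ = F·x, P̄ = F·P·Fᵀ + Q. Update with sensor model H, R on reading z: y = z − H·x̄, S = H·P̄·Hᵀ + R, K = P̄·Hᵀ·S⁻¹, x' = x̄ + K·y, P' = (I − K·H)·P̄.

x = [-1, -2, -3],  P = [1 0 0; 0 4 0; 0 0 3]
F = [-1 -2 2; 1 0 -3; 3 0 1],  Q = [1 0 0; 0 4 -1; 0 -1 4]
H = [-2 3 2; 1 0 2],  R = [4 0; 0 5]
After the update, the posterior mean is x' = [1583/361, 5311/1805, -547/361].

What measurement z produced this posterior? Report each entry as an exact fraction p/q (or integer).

z = [-3, 2]

x̄ = F·x = [-1, 8, -6]
P̄ = F·P·Fᵀ + Q = [30 -19 3; -19 32 -7; 3 -7 16]
S = H·P̄·Hᵀ + R = [596 -101; -101 111]
K = P̄·Hᵀ·S⁻¹ = [-1737/11191 2049/11191; 9987/55955 -7548/55955; 818/11191 4273/11191]
x' − x̄ = [1944/361, -9129/1805, 1619/361] = K·y
y = (KᵀK)⁻¹·Kᵀ·(x' − x̄) = [-17, 15]
z = y + H·x̄ = [-17, 15] + [14, -13] = [-3, 2]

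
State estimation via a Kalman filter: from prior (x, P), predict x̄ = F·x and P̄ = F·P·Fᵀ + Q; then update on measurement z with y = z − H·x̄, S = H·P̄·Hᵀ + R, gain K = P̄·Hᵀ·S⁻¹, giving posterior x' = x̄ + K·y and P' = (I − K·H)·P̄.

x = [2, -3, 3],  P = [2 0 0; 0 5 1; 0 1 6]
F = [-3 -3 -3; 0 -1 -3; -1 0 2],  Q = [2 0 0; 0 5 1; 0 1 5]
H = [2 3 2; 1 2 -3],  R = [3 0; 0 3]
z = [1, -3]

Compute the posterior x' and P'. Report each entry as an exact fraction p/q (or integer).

x̄ = F·x = [-6, -6, 4]
P̄ = F·P·Fᵀ + Q = [137 81 -36; 81 70 -37; -36 -37 31]
y = z − H·x̄ = [23, 27]
S = H·P̄·Hᵀ + R = [1545 1404; 1404 1683]
K = P̄·Hᵀ·S⁻¹ = [19723/69891 1345/209673; 3934/69891 31516/209673; 9041/69891 -47917/209673]
x' = x̄ + K·y = [46388/69891, -45220/69891, 56254/69891]
P' = (I − K·H)·P̄ = [1847581/209673 -1095389/209673 -115744/209673; -1095389/209673 696802/209673 67889/209673; -115744/209673 67889/209673 54595/209673]

x' = [46388/69891, -45220/69891, 56254/69891]
P' = [1847581/209673 -1095389/209673 -115744/209673; -1095389/209673 696802/209673 67889/209673; -115744/209673 67889/209673 54595/209673]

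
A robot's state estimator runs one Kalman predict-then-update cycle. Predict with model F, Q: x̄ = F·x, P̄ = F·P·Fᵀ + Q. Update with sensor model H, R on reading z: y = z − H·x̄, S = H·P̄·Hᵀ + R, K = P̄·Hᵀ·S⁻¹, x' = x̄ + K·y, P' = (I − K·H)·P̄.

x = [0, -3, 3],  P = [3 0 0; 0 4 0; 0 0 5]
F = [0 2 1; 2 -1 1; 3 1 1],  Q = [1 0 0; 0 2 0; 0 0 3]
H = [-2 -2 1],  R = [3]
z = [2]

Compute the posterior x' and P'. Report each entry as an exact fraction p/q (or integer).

x̄ = F·x = [-3, 6, 0]
P̄ = F·P·Fᵀ + Q = [22 -3 13; -3 23 19; 13 19 39]
y = z − H·x̄ = [8]
S = H·P̄·Hᵀ + R = [70]
K = P̄·Hᵀ·S⁻¹ = [-5/14; -3/10; -5/14]
x' = x̄ + K·y = [-41/7, 18/5, -20/7]
P' = (I − K·H)·P̄ = [183/14 -21/2 57/14; -21/2 167/10 23/2; 57/14 23/2 421/14]

x' = [-41/7, 18/5, -20/7]
P' = [183/14 -21/2 57/14; -21/2 167/10 23/2; 57/14 23/2 421/14]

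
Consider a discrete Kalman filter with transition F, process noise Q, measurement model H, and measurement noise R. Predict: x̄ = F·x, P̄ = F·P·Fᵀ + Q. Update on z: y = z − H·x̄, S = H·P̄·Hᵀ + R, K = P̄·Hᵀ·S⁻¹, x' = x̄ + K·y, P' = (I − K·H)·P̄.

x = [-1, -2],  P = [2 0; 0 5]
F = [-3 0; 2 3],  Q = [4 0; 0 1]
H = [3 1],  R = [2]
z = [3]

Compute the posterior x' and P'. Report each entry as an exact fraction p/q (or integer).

x' = [327/91, -710/91]
P' = [544/91 -1578/91; -1578/91 4752/91]

x̄ = F·x = [3, -8]
P̄ = F·P·Fᵀ + Q = [22 -12; -12 54]
y = z − H·x̄ = [2]
S = H·P̄·Hᵀ + R = [182]
K = P̄·Hᵀ·S⁻¹ = [27/91; 9/91]
x' = x̄ + K·y = [327/91, -710/91]
P' = (I − K·H)·P̄ = [544/91 -1578/91; -1578/91 4752/91]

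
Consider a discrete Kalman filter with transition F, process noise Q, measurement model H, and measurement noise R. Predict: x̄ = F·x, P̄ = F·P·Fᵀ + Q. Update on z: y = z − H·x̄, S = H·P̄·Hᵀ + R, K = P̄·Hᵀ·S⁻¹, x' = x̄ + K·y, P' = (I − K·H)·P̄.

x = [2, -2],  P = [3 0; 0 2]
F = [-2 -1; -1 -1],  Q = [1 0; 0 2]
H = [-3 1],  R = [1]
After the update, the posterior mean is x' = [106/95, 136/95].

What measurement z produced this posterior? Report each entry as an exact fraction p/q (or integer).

x̄ = F·x = [-2, 0]
P̄ = F·P·Fᵀ + Q = [15 8; 8 7]
S = H·P̄·Hᵀ + R = [95]
K = P̄·Hᵀ·S⁻¹ = [-37/95; -17/95]
x' − x̄ = [296/95, 136/95] = K·y
y = (KᵀK)⁻¹·Kᵀ·(x' − x̄) = [-8]
z = y + H·x̄ = [-8] + [6] = [-2]

z = [-2]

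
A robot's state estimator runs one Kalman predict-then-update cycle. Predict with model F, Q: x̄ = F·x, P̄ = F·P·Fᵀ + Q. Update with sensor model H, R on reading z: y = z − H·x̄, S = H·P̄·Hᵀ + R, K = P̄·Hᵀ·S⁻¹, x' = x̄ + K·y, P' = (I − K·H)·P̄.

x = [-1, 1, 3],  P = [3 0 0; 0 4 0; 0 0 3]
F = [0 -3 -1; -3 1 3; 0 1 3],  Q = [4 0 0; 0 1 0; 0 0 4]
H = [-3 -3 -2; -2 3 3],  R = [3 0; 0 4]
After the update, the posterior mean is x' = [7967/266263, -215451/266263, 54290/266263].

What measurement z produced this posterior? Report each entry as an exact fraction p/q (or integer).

z = [2, -2]

x̄ = F·x = [-6, 13, 10]
P̄ = F·P·Fᵀ + Q = [43 -21 -21; -21 59 31; -21 31 35]
S = H·P̄·Hᵀ + R = [803 -780; -780 2084]
K = P̄·Hᵀ·S⁻¹ = [-53844/266263 -47239/266263; -30856/266263 28314/266263; -5300/266263 28680/266263]
x' − x̄ = [1605545/266263, -3676870/266263, -2608340/266263] = K·y
y = (KᵀK)⁻¹·Kᵀ·(x' − x̄) = [43, -83]
z = y + H·x̄ = [43, -83] + [-41, 81] = [2, -2]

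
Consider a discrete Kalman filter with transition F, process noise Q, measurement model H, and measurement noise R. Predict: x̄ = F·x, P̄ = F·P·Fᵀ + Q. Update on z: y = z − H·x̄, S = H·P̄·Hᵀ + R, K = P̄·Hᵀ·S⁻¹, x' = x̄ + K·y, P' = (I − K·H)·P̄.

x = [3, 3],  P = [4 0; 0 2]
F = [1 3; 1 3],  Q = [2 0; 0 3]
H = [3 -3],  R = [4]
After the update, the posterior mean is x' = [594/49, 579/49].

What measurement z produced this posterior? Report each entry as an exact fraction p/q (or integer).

z = [1]

x̄ = F·x = [12, 12]
P̄ = F·P·Fᵀ + Q = [24 22; 22 25]
S = H·P̄·Hᵀ + R = [49]
K = P̄·Hᵀ·S⁻¹ = [6/49; -9/49]
x' − x̄ = [6/49, -9/49] = K·y
y = (KᵀK)⁻¹·Kᵀ·(x' − x̄) = [1]
z = y + H·x̄ = [1] + [0] = [1]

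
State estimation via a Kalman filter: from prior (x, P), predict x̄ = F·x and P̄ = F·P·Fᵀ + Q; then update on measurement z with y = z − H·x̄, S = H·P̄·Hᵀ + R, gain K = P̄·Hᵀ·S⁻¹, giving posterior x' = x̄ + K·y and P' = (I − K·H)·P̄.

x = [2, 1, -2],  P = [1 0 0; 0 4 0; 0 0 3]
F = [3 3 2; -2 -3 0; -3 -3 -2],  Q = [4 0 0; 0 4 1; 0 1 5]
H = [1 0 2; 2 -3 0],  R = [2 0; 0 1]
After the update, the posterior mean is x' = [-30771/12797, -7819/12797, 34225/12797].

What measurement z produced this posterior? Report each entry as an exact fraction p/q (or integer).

z = [3, -3]

x̄ = F·x = [5, -7, -5]
P̄ = F·P·Fᵀ + Q = [61 -42 -57; -42 44 43; -57 43 62]
S = H·P̄·Hᵀ + R = [83 -238; -238 1145]
K = P̄·Hᵀ·S⁻¹ = [-1661/38391 7970/38391; -1028/38391 -7456/38391; 18881/38391 -4223/38391]
x' − x̄ = [-94756/12797, 81760/12797, 98210/12797] = K·y
y = (KᵀK)⁻¹·Kᵀ·(x' − x̄) = [8, -34]
z = y + H·x̄ = [8, -34] + [-5, 31] = [3, -3]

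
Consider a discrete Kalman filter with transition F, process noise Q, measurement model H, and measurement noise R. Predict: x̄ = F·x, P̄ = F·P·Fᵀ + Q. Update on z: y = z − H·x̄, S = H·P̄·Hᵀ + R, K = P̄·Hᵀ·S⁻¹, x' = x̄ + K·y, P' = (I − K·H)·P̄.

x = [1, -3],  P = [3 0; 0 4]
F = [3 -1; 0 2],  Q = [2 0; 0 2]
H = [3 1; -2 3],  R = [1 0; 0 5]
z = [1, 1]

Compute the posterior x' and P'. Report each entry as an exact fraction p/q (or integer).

x' = [77/356, 2127/6586]
P' = [41/356 -13/178; -13/178 1303/3293]

x̄ = F·x = [6, -6]
P̄ = F·P·Fᵀ + Q = [33 -8; -8 18]
y = z − H·x̄ = [-11, 31]
S = H·P̄·Hᵀ + R = [268 -200; -200 395]
K = P̄·Hᵀ·S⁻¹ = [97/356 -8/89; 1163/6586 878/3293]
x' = x̄ + K·y = [77/356, 2127/6586]
P' = (I − K·H)·P̄ = [41/356 -13/178; -13/178 1303/3293]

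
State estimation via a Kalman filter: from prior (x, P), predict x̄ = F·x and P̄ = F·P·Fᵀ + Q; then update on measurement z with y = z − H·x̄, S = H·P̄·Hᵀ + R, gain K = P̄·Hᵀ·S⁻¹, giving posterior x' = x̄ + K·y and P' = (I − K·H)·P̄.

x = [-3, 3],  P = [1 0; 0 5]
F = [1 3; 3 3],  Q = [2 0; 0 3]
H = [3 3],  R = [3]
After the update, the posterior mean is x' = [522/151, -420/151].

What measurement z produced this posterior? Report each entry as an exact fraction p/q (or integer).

z = [2]

x̄ = F·x = [6, 0]
P̄ = F·P·Fᵀ + Q = [48 48; 48 57]
S = H·P̄·Hᵀ + R = [1812]
K = P̄·Hᵀ·S⁻¹ = [24/151; 105/604]
x' − x̄ = [-384/151, -420/151] = K·y
y = (KᵀK)⁻¹·Kᵀ·(x' − x̄) = [-16]
z = y + H·x̄ = [-16] + [18] = [2]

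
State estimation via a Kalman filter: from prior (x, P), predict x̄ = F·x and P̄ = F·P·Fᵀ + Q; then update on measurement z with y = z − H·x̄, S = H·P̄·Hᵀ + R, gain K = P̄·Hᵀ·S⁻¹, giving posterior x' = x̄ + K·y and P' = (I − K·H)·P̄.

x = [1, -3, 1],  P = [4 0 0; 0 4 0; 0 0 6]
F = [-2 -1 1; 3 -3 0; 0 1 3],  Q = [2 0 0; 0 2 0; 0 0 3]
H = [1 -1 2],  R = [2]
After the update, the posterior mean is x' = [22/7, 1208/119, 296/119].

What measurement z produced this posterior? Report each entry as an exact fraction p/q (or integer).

z = [-2]

x̄ = F·x = [2, 12, 0]
P̄ = F·P·Fᵀ + Q = [28 -12 14; -12 74 -12; 14 -12 61]
S = H·P̄·Hᵀ + R = [476]
K = P̄·Hᵀ·S⁻¹ = [1/7; -55/238; 37/119]
x' − x̄ = [8/7, -220/119, 296/119] = K·y
y = (KᵀK)⁻¹·Kᵀ·(x' − x̄) = [8]
z = y + H·x̄ = [8] + [-10] = [-2]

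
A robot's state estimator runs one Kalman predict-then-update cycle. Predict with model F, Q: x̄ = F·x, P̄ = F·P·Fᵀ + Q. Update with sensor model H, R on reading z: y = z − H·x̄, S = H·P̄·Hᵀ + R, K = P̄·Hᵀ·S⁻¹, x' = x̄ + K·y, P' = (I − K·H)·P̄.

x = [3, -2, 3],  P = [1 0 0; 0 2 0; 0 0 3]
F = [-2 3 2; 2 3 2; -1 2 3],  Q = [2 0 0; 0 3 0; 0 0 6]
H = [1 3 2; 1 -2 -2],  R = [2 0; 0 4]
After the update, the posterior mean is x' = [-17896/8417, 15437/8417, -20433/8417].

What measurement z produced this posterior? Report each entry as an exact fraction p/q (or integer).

x̄ = F·x = [-6, 6, 2]
P̄ = F·P·Fᵀ + Q = [36 26 32; 26 37 28; 32 28 42]
S = H·P̄·Hᵀ + R = [1159 -608; -608 348]
K = P̄·Hᵀ·S⁻¹ = [3326/8417 204/443; 983/8417 -42/443; 984/8417 -47/443]
x' − x̄ = [32606/8417, -35065/8417, -37267/8417] = K·y
y = (KᵀK)⁻¹·Kᵀ·(x' − x̄) = [-17, 23]
z = y + H·x̄ = [-17, 23] + [16, -22] = [-1, 1]

z = [-1, 1]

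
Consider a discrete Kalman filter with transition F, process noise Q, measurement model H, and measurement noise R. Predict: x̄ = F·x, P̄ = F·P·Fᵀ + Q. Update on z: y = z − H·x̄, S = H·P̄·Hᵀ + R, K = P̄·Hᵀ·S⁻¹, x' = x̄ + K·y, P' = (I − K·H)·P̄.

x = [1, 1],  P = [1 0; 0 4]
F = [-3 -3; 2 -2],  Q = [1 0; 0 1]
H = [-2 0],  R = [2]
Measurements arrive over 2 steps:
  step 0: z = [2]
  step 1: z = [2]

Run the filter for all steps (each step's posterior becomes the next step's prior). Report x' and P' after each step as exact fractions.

step 0: x̄ = F·x = [-6, 0]
step 0: P̄ = F·P·Fᵀ + Q = [46 18; 18 21]
step 0: y = z − H·x̄ = [-10]
step 0: S = H·P̄·Hᵀ + R = [186]
step 0: K = P̄·Hᵀ·S⁻¹ = [-46/93; -6/31]
step 0: x' = x̄ + K·y = [-98/93, 60/31]
step 0: P' = (I − K·H)·P̄ = [46/93 6/31; 6/31 435/31]
step 1: x̄ = F·x = [-82/31, -556/93]
step 1: P̄ = F·P·Fᵀ + Q = [4192/31 2518/31; 2518/31 5353/93]
step 1: y = z − H·x̄ = [-102/31]
step 1: S = H·P̄·Hᵀ + R = [16830/31]
step 1: K = P̄·Hᵀ·S⁻¹ = [-4192/8415; -2518/8415]
step 1: x' = x̄ + K·y = [-166/165, -824/165]
step 1: P' = (I − K·H)·P̄ = [4192/8415 2518/8415; 2518/8415 75307/8415]

step 0: x' = [-98/93, 60/31], P' = [46/93 6/31; 6/31 435/31]
step 1: x' = [-166/165, -824/165], P' = [4192/8415 2518/8415; 2518/8415 75307/8415]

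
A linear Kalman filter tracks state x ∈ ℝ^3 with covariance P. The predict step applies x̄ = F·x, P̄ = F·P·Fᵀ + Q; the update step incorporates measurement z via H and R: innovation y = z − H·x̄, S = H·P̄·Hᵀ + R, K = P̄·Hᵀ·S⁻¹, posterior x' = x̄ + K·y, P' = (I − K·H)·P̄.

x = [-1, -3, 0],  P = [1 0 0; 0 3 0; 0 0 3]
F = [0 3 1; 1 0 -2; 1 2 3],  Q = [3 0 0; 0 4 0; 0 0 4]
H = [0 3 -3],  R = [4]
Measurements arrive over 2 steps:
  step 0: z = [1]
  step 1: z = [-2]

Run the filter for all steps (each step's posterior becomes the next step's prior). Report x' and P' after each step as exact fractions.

step 0: x' = [-6048/859, -2593/859, -2902/859], P' = [18546/859 4944/859 5076/859; 4944/859 4199/859 4063/859; 5076/859 4063/859 4307/859]
step 1: x' = [756683/1916863, -6382288/1916863, -5185454/1916863], P' = [13595321/1916863 4155812/1916863 4619012/1916863; 4155812/1916863 34271142/1916863 34161182/1916863; 4619012/1916863 34161182/1916863 34901634/1916863]

step 0: x̄ = F·x = [-9, -1, -7]
step 0: P̄ = F·P·Fᵀ + Q = [33 -6 27; -6 17 -17; 27 -17 44]
step 0: y = z − H·x̄ = [-17]
step 0: S = H·P̄·Hᵀ + R = [859]
step 0: K = P̄·Hᵀ·S⁻¹ = [-99/859; 102/859; -183/859]
step 0: x' = x̄ + K·y = [-6048/859, -2593/859, -2902/859]
step 0: P' = (I − K·H)·P̄ = [18546/859 4944/859 5076/859; 4944/859 4199/859 4063/859; 5076/859 4063/859 4307/859]
step 1: x̄ = F·x = [-10681/859, -244/859, -19940/859]
step 1: P̄ = F·P·Fᵀ + Q = [69053/859 -13084/859 102716/859; -13084/859 18906/859 -8584/859; 102716/859 -8584/859 176529/859]
step 1: y = z − H·x̄ = [-60806/859]
step 1: S = H·P̄·Hᵀ + R = [1916863/859]
step 1: K = P̄·Hᵀ·S⁻¹ = [-347400/1916863; 82470/1916863; -555339/1916863]
step 1: x' = x̄ + K·y = [756683/1916863, -6382288/1916863, -5185454/1916863]
step 1: P' = (I − K·H)·P̄ = [13595321/1916863 4155812/1916863 4619012/1916863; 4155812/1916863 34271142/1916863 34161182/1916863; 4619012/1916863 34161182/1916863 34901634/1916863]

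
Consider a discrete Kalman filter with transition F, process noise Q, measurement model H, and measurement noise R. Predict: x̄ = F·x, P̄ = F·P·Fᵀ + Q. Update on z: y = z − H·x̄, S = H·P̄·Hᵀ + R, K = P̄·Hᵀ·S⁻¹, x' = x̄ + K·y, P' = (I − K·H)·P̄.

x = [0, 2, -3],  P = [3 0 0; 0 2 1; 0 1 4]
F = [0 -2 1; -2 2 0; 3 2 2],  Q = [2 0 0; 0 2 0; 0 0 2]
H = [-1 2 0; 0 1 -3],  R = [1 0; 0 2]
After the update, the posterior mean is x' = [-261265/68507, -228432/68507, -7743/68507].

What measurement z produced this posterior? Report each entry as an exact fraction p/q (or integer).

x̄ = F·x = [-7, 4, -2]
P̄ = F·P·Fᵀ + Q = [10 -6 -2; -6 22 -6; -2 -6 61]
S = H·P̄·Hᵀ + R = [123 80; 80 609]
K = P̄·Hᵀ·S⁻¹ = [-13398/68507 1760/68507; 27250/68507 920/68507; 9030/68507 -22447/68507]
x' − x̄ = [218284/68507, -502460/68507, 129271/68507] = K·y
y = (KᵀK)⁻¹·Kᵀ·(x' − x̄) = [-18, -13]
z = y + H·x̄ = [-18, -13] + [15, 10] = [-3, -3]

z = [-3, -3]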